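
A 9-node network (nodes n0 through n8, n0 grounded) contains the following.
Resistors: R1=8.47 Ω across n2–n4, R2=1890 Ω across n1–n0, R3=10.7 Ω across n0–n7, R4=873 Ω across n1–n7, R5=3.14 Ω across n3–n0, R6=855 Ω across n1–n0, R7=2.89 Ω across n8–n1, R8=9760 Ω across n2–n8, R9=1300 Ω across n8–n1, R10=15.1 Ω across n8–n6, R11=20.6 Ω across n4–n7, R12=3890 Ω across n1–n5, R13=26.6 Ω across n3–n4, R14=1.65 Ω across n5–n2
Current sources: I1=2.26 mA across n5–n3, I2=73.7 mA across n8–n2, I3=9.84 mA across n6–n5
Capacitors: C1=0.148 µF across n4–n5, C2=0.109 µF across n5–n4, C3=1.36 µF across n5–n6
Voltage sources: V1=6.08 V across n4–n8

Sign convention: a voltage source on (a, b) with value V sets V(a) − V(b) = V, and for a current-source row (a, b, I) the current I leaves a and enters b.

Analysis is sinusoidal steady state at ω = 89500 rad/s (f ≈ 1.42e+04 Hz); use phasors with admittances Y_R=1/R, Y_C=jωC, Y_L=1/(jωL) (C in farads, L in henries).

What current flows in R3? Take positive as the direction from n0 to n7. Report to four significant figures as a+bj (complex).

-0.001585-1.640e-07j A

MNA unknowns: 8 node voltages V₁..V_8 plus 1 source current (V1)
R1: Y=0.1181+0.000j on G[2,4]
I1: z[5]−=0.00226, z[3]+=0.00226
R2: Y=0.0005291+0.000j on G[1,0]
I2: z[8]−=0.0737, z[2]+=0.0737
I3: z[6]−=0.00984, z[5]+=0.00984
R3: Y=0.09346+0.000j on G[0,7]
R4: Y=0.001145+0.000j on G[1,7]
R5: Y=0.3185+0.000j on G[3,0]
C1: Y=0.000+0.01325j on G[4,5]
R6: Y=0.001170+0.000j on G[1,0]
R7: Y=0.3460+0.000j on G[8,1]
R8: Y=0.0001025+0.000j on G[2,8]
R9: Y=0.0007692+0.000j on G[8,1]
R10: Y=0.06623+0.000j on G[8,6]
R11: Y=0.04854+0.000j on G[4,7]
R12: Y=0.0002571+0.000j on G[1,5]
R13: Y=0.03759+0.000j on G[3,4]
R14: Y=0.6061+0.000j on G[5,2]
C2: Y=0.000+0.009756j on G[5,4]
C3: Y=0.000+0.1217j on G[5,6]
V1: row V4−V8=6.08, i_V1 at 4,8
solve → V1=-5.841-0.0003734j, V2=-1.259-0.4412j, V3=0.02618+1.477e-06j, V4=0.1878+1.399e-05j, V5=-1.662-0.5272j, V6=-2.441+1.432j, V7=0.01696+1.755e-06j, V8=-5.892+1.399e-05j
aux → i_V1=-0.1731-0.09463j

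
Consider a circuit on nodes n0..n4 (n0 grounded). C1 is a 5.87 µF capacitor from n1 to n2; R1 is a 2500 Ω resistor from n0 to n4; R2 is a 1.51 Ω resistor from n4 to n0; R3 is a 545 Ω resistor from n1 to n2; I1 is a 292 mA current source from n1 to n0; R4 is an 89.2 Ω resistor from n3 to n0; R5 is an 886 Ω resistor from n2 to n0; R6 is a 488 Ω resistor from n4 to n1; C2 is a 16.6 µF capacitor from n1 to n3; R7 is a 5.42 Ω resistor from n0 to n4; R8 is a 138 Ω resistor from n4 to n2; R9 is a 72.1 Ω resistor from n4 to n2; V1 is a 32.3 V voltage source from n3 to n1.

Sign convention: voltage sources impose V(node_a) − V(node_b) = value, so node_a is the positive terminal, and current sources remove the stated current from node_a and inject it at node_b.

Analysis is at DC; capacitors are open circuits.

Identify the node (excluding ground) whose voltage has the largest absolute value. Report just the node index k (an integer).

MNA unknowns: 4 node voltages V₁..V_4 plus 1 source current (V1)
C1: Y=0.000 on G[1,2]
R1: Y=0.0004000 on G[0,4]
R2: Y=0.6623 on G[4,0]
R3: Y=0.001835 on G[1,2]
I1: z[1]−=0.292, z[0]+=0.292
R4: Y=0.01121 on G[3,0]
R5: Y=0.001129 on G[2,0]
R6: Y=0.002049 on G[4,1]
C2: Y=0.000 on G[1,3]
R7: Y=0.1845 on G[0,4]
R8: Y=0.007246 on G[4,2]
R9: Y=0.01387 on G[4,2]
V1: row V3−V1=32.3, i_V1 at 3,1
solve → V1=-43.78, V2=-3.501, V3=-11.48, V4=-0.1880
aux → i_V1=0.1287

1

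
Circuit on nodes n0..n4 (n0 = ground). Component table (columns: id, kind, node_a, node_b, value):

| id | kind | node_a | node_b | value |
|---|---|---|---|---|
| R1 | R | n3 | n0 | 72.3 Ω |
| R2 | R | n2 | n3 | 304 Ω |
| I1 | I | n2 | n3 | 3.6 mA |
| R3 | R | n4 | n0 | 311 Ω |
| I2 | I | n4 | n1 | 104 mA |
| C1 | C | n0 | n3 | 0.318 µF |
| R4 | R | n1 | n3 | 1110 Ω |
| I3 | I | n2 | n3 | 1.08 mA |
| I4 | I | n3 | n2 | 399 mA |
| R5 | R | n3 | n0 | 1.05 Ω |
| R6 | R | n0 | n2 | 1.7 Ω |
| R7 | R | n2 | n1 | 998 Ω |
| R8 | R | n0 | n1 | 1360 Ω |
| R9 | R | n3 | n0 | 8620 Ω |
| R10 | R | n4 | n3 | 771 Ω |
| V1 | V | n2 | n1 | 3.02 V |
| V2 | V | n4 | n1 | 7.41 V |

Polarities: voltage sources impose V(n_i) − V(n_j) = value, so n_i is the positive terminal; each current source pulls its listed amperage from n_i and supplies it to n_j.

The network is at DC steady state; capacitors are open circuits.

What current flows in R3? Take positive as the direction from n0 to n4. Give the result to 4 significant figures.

Element admittances at DC:
  Y(R1) = 0.01383 S between n3,n0
  Y(R2) = 0.003289 S between n2,n3
  I1: injects 0.0036 A into n3 (from n2)
  Y(R3) = 0.003215 S between n4,n0
  I2: injects 0.104 A into n1 (from n4)
  Y(C1) = 0.000 S between n0,n3
  Y(R4) = 0.0009009 S between n1,n3
  I3: injects 0.00108 A into n3 (from n2)
  I4: injects 0.399 A into n2 (from n3)
  Y(R5) = 0.9524 S between n3,n0
  Y(R6) = 0.5882 S between n0,n2
  Y(R7) = 0.001002 S between n2,n1
  Y(R8) = 0.0007353 S between n0,n1
  Y(R9) = 0.0001160 S between n3,n0
  Y(R10) = 0.001297 S between n4,n3
  V1: constraint V(n2)−V(n1) = 3.02
  V2: constraint V(n4)−V(n1) = 7.41
Assemble and solve the 6×6 MNA system:
  V(n1)=-2.389  V(n2)=0.6312  V(n3)=-0.3991  V(n4)=5.021
  i(V1)=0.01660  i(V2)=-0.1272

-0.01615 A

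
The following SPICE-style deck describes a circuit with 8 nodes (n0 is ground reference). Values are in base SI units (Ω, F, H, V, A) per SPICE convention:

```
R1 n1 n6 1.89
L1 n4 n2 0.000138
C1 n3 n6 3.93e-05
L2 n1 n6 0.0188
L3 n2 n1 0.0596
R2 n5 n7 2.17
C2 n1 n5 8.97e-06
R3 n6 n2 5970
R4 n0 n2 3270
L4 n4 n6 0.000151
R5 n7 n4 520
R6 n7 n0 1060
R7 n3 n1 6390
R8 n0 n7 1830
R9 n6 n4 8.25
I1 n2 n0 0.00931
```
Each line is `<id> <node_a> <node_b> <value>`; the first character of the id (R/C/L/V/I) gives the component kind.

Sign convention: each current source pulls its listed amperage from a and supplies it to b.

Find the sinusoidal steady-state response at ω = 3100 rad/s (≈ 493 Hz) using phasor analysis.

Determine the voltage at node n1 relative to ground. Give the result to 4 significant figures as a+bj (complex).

MNA unknowns: 7 node voltages V₁..V_7
R1: Y=0.5291+0.000j on G[1,6]
L1: Y=0.000-2.338j on G[4,2]
C1: Y=0.000+0.1218j on G[3,6]
L2: Y=0.000-0.01716j on G[1,6]
L3: Y=0.000-0.005412j on G[2,1]
R2: Y=0.4608+0.000j on G[5,7]
C2: Y=0.000+0.02781j on G[1,5]
R3: Y=0.0001675+0.000j on G[6,2]
R4: Y=0.0003058+0.000j on G[0,2]
L4: Y=0.000-2.136j on G[4,6]
R5: Y=0.001923+0.000j on G[7,4]
R6: Y=0.0009434+0.000j on G[7,0]
R7: Y=0.0001565+0.000j on G[3,1]
R8: Y=0.0005464+0.000j on G[0,7]
R9: Y=0.1212+0.000j on G[6,4]
I1: z[2]−=0.00931, z[0]+=0.00931
solve → V1=-5.213+0.2275j, V2=-5.227+0.2190j, V3=-5.228+0.2258j, V4=-5.228+0.2223j, V5=-5.192-0.04621j, V6=-5.228+0.2258j, V7=-5.176-0.04495j

-5.213+0.2275j V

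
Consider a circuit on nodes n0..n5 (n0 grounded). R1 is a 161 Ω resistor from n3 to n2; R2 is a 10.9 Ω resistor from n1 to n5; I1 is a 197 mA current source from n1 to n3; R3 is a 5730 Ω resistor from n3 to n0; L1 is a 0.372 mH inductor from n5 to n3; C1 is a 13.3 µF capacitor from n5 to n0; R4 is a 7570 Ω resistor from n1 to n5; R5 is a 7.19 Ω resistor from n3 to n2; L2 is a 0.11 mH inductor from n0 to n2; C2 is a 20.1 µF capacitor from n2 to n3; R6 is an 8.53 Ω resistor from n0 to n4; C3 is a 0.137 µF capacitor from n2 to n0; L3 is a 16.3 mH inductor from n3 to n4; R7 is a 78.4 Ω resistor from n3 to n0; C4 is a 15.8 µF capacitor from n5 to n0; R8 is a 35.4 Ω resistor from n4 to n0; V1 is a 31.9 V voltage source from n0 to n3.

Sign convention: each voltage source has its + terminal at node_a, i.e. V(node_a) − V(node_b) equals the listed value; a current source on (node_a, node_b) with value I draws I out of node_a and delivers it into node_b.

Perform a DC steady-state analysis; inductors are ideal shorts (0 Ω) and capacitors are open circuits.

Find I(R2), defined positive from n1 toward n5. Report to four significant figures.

-0.1967 A

Element admittances at DC:
  Y(R1) = 0.006211 S between n3,n2
  Y(R2) = 0.09174 S between n1,n5
  I1: injects 0.197 A into n3 (from n1)
  Y(R3) = 0.0001745 S between n3,n0
  L1: short n5↔n3 (DC inductor)
  Y(C1) = 0.000 S between n5,n0
  Y(R4) = 0.0001321 S between n1,n5
  Y(R5) = 0.1391 S between n3,n2
  L2: short n0↔n2 (DC inductor)
  Y(C2) = 0.000 S between n2,n3
  Y(R6) = 0.1172 S between n0,n4
  Y(C3) = 0.000 S between n2,n0
  L3: short n3↔n4 (DC inductor)
  Y(R7) = 0.01276 S between n3,n0
  Y(C4) = 0.000 S between n5,n0
  Y(R8) = 0.02825 S between n4,n0
  V1: constraint V(n0)−V(n3) = 31.9
Assemble and solve the 9×9 MNA system:
  V(n1)=-34.04  V(n2)=0.000  V(n3)=-31.90  V(n4)=-31.90  V(n5)=-31.90
  i(L1)=-0.1970  i(L2)=4.635  i(L3)=-4.641  i(V1)=-9.688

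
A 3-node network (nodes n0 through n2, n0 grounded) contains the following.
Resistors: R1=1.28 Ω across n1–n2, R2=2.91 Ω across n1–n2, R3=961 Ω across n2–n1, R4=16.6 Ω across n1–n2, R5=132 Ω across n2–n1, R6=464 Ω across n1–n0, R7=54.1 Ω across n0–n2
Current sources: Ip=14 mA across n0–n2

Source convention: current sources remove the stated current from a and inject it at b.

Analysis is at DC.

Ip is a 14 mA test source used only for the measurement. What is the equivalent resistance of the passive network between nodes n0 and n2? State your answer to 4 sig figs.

Apply KCL at each of the 2 non-ground nodes and solve the resulting linear system.
Node n1: branches {R1, R2, R3, R4, R5, R6} → V_1 = 0.6772
Node n2: branches {R1, R2, R3, R4, R5, R7, Ip} → V_2 = 0.6784

R_eq = 48.46 Ω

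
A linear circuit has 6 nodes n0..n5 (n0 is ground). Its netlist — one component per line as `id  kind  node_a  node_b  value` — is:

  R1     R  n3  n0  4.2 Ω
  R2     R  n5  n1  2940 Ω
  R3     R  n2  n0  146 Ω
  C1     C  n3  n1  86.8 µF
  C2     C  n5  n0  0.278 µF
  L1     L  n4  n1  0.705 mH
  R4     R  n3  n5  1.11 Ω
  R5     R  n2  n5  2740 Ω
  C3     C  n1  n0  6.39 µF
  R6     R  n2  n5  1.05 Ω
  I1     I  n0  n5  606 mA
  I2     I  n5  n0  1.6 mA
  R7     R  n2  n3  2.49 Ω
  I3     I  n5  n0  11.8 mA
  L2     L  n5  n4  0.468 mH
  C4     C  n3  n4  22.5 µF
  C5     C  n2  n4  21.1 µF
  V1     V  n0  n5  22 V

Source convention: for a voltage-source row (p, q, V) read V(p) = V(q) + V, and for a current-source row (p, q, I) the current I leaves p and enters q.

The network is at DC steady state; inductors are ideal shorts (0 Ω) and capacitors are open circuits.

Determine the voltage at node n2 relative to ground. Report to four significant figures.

MNA unknowns: 5 node voltages V₁..V_5 plus 3 source currents (L1, L2, V1)
R1: Y=0.2381 on G[3,0]
R2: Y=0.0003401 on G[5,1]
R3: Y=0.006849 on G[2,0]
C1: Y=0.000 on G[3,1]
C2: Y=0.000 on G[5,0]
L1: row V4−V1=0, i_L1 at 4,1
R4: Y=0.9009 on G[3,5]
R5: Y=0.0003650 on G[2,5]
C3: Y=0.000 on G[1,0]
R6: Y=0.9524 on G[2,5]
I1: z[0]−=0.606, z[5]+=0.606
I2: z[5]−=0.0016, z[0]+=0.0016
R7: Y=0.4016 on G[2,3]
I3: z[5]−=0.0118, z[0]+=0.0118
L2: row V5−V4=0, i_L2 at 5,4
C4: Y=0.000 on G[3,4]
C5: Y=0.000 on G[2,4]
V1: row V0−V5=22, i_V1 at 0,5
solve → V1=-22.00, V2=-20.79, V3=-18.29, V4=-22.00, V5=-22.00
aux → i_L1=0.000, i_L2=0.000, i_V1=-5.089

-20.79 V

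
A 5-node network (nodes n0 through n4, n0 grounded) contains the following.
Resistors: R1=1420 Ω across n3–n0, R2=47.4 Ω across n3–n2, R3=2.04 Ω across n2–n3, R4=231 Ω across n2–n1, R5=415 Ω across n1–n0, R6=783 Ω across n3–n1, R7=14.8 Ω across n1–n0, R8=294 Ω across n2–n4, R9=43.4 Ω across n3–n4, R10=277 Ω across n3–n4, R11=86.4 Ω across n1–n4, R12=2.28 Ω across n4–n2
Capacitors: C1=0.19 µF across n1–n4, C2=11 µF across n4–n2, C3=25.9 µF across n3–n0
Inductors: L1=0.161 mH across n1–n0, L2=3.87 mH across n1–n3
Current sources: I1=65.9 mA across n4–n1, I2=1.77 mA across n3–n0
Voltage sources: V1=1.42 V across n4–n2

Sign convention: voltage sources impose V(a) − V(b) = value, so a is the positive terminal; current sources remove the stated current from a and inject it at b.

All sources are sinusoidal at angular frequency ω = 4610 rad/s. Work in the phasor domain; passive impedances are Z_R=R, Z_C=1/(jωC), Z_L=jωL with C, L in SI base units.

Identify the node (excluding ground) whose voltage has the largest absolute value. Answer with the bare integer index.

Element admittances at ω=4610 rad/s:
  Y(R1) = 0.0007042+0.000j S between n3,n0
  Y(R2) = 0.02110+0.000j S between n3,n2
  Y(R3) = 0.4902+0.000j S between n2,n3
  Y(C1) = 0.000+0.0008759j S between n1,n4
  Y(C2) = 0.000+0.05071j S between n4,n2
  Y(R4) = 0.004329+0.000j S between n2,n1
  Y(C3) = 0.000+0.1194j S between n3,n0
  Y(R5) = 0.002410+0.000j S between n1,n0
  Y(L1) = 0.000-1.347j S between n1,n0
  I1: injects 0.0659 A into n1 (from n4)
  Y(R6) = 0.001277+0.000j S between n3,n1
  Y(R7) = 0.06757+0.000j S between n1,n0
  Y(R8) = 0.003401+0.000j S between n2,n4
  I2: injects 0.00177 A into n0 (from n3)
  Y(L2) = 0.000-0.05605j S between n1,n3
  Y(R9) = 0.02304+0.000j S between n3,n4
  Y(R10) = 0.003610+0.000j S between n3,n4
  Y(R11) = 0.01157+0.000j S between n1,n4
  Y(R12) = 0.4386+0.000j S between n4,n2
  V1: constraint V(n4)−V(n2) = 1.42
Assemble and solve the 5×5 MNA system:
  V(n1)=-0.01865+0.09757j  V(n2)=-0.4822+1.073j  V(n3)=-0.2741+1.103j  V(n4)=0.9378+1.073j
  i(V1)=-0.7361-0.08332j

4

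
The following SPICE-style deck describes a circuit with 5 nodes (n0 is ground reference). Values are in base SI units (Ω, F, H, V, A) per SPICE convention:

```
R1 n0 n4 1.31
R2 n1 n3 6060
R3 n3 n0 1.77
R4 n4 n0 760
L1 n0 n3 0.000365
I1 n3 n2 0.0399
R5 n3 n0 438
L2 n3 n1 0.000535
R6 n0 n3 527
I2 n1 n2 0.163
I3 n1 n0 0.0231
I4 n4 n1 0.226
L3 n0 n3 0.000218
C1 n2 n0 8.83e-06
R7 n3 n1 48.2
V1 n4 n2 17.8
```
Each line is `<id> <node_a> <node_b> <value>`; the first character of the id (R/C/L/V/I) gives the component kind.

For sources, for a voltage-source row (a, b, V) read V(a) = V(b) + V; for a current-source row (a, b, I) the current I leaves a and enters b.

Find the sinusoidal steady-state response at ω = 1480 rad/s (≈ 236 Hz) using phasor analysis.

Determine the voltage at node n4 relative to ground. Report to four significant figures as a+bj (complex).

MNA unknowns: 4 node voltages V₁..V_4 plus 1 source current (V1)
R1: Y=0.7634+0.000j on G[0,4]
R2: Y=0.0001650+0.000j on G[1,3]
R3: Y=0.5650+0.000j on G[3,0]
R4: Y=0.001316+0.000j on G[4,0]
L1: Y=0.000-1.851j on G[0,3]
I1: z[3]−=0.0399, z[2]+=0.0399
R5: Y=0.002283+0.000j on G[3,0]
L2: Y=0.000-1.263j on G[3,1]
R6: Y=0.001898+0.000j on G[0,3]
I2: z[1]−=0.163, z[2]+=0.163
I3: z[1]−=0.0231, z[0]+=0.0231
I4: z[4]−=0.226, z[1]+=0.226
L3: Y=0.000-3.099j on G[0,3]
C1: Y=0.000+0.01307j on G[2,0]
R7: Y=0.02075+0.000j on G[3,1]
V1: row V4−V2=17.8, i_V1 at 4,2
solve → V1=0.0005230+0.03158j, V2=-17.83+0.3046j, V3=0.000+0.000j, V4=-0.02500+0.3046j
aux → i_V1=-0.2069-0.2329j

-0.02500+0.3046j V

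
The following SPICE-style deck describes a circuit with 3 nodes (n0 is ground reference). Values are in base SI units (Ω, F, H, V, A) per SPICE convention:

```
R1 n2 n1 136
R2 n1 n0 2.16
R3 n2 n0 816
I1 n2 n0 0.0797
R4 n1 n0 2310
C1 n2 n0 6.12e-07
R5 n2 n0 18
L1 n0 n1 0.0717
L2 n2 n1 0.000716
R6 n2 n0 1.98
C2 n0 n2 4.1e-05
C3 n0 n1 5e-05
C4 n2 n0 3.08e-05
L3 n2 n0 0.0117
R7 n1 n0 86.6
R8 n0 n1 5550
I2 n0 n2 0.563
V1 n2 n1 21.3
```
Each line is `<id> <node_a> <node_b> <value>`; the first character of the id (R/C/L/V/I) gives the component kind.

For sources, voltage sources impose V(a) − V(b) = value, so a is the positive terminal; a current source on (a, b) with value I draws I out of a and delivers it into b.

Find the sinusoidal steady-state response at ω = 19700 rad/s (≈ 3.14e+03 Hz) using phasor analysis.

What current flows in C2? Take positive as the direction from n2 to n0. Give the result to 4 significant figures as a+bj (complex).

Element admittances at ω=19700 rad/s:
  Y(R1) = 0.007353+0.000j S between n2,n1
  Y(R2) = 0.4630+0.000j S between n1,n0
  Y(R3) = 0.001225+0.000j S between n2,n0
  I1: injects 0.0797 A into n0 (from n2)
  Y(R4) = 0.0004329+0.000j S between n1,n0
  Y(C1) = 0.000+0.01206j S between n2,n0
  Y(R5) = 0.05556+0.000j S between n2,n0
  Y(L1) = 0.000-0.0007080j S between n0,n1
  Y(L2) = 0.000-0.07090j S between n2,n1
  Y(R6) = 0.5051+0.000j S between n2,n0
  Y(C2) = 0.000+0.8077j S between n0,n2
  Y(C3) = 0.000+0.9850j S between n0,n1
  Y(C4) = 0.000+0.6068j S between n2,n0
  Y(L3) = 0.000-0.004339j S between n2,n0
  Y(R7) = 0.01155+0.000j S between n1,n0
  Y(R8) = 0.0001802+0.000j S between n0,n1
  I2: injects 0.563 A into n2 (from n0)
  V1: constraint V(n2)−V(n1) = 21.3
Assemble and solve the 3×3 MNA system:
  V(n1)=-12.35-0.5500j  V(n2)=8.949-0.5500j
  i(V1)=-5.483-10.91j

0.4443+7.228j A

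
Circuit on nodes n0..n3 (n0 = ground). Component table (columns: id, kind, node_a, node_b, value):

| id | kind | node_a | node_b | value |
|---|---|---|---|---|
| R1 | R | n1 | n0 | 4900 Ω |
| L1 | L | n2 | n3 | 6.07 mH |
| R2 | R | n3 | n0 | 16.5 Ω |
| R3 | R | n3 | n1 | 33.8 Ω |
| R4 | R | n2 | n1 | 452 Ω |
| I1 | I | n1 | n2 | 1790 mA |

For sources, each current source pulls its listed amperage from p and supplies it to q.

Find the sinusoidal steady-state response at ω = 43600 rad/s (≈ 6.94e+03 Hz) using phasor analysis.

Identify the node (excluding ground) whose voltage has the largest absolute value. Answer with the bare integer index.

2

Apply KCL at each of the 3 non-ground nodes and solve the resulting linear system.
Node n1: branches {R1, R3, R4, I1} → V_1 = -42.98+23.43j
Node n2: branches {L1, R4, I1} → V_2 = 185.4+339.9j
Node n3: branches {L1, R2, R3} → V_3 = 0.1447-0.07888j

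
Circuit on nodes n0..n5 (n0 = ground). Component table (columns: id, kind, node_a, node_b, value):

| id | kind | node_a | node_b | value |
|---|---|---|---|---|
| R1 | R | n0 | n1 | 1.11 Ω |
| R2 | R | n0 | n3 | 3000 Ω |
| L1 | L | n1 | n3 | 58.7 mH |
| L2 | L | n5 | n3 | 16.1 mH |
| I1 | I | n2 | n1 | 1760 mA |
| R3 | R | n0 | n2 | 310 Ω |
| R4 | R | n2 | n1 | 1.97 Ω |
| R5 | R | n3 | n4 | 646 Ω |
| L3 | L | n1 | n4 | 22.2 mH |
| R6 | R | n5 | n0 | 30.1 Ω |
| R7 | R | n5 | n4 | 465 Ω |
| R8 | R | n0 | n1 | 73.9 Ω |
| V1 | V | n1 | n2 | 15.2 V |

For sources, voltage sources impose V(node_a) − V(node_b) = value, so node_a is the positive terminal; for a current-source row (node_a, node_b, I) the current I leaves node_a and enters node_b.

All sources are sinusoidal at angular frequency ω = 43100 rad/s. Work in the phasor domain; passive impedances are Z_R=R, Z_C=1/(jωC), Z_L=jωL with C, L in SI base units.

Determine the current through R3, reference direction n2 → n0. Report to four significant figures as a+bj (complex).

-0.04886+2.033e-07j A

Element admittances at ω=43100 rad/s:
  Y(R1) = 0.9009+0.000j S between n0,n1
  Y(R2) = 0.0003333+0.000j S between n0,n3
  Y(L1) = 0.000-0.0003953j S between n1,n3
  Y(L2) = 0.000-0.001441j S between n5,n3
  I1: injects 1.76 A into n1 (from n2)
  Y(R3) = 0.003226+0.000j S between n0,n2
  Y(R4) = 0.5076+0.000j S between n2,n1
  Y(R5) = 0.001548+0.000j S between n3,n4
  Y(L3) = 0.000-0.001045j S between n1,n4
  Y(R6) = 0.03322+0.000j S between n5,n0
  Y(R7) = 0.002151+0.000j S between n5,n4
  Y(R8) = 0.01353+0.000j S between n0,n1
  V1: constraint V(n1)−V(n2) = 15.2
Assemble and solve the 6×6 MNA system:
  V(n1)=0.05341+6.301e-05j  V(n2)=-15.15+6.301e-05j  V(n3)=0.01684-0.008492j  V(n4)=0.01191-0.01624j  V(n5)=0.0004458-0.001655j
  i(V1)=-6.005+2.033e-07j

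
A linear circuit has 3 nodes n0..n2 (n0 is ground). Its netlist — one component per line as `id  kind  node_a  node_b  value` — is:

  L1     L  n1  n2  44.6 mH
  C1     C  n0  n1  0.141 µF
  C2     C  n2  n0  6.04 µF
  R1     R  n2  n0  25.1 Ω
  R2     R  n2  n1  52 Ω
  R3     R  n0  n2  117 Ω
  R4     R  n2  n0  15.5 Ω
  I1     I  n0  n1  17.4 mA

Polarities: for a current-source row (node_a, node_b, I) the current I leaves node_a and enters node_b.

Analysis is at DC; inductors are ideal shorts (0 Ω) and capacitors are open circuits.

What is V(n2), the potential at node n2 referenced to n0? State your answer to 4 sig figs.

0.1541 V

Apply KCL at each of the 2 non-ground nodes and solve the resulting linear system.
Node n1: branches {L1, C1, R2, I1} → V_1 = 0.1541
Node n2: branches {L1, C2, R1, R2, R3, R4} → V_2 = 0.1541
Source currents: i(L1)=0.01740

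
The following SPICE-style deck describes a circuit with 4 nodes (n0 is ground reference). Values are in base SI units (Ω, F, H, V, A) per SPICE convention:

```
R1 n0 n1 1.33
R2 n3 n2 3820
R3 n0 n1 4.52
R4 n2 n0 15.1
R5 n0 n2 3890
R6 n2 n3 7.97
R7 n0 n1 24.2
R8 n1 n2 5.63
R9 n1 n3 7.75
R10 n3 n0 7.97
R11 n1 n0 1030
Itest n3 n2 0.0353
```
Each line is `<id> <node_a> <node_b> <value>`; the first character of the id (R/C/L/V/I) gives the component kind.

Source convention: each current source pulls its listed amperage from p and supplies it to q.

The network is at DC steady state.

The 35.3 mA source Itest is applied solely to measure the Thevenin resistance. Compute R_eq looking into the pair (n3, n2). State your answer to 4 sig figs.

Apply KCL at each of the 3 non-ground nodes and solve the resulting linear system.
Node n1: branches {R1, R3, R7, R8, R9, R11} → V_1 = 0.003429
Node n2: branches {R2, R4, R5, R6, R8, Itest} → V_2 = 0.07428
Node n3: branches {R2, R6, R9, R10, Itest} → V_3 = -0.06711

R_eq = 4.005 Ω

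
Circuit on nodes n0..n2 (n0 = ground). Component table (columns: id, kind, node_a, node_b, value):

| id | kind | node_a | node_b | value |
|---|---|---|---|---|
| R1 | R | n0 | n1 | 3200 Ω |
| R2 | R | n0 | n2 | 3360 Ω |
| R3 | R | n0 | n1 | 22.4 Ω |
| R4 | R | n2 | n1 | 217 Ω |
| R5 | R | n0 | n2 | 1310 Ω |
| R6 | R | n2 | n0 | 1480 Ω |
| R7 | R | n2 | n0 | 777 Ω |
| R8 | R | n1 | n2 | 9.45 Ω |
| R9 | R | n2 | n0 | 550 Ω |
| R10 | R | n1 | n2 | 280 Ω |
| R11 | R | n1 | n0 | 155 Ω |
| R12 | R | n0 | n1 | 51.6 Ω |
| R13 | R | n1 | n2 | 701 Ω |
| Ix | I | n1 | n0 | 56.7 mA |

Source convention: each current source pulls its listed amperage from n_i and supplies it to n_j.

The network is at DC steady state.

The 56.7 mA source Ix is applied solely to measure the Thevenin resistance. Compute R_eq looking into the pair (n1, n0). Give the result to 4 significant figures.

R_eq = 13.26 Ω

Element admittances at DC:
  Y(R1) = 0.0003125 S between n0,n1
  Y(R2) = 0.0002976 S between n0,n2
  Y(R3) = 0.04464 S between n0,n1
  Y(R4) = 0.004608 S between n2,n1
  Y(R5) = 0.0007634 S between n0,n2
  Y(R6) = 0.0006757 S between n2,n0
  Y(R7) = 0.001287 S between n2,n0
  Y(R8) = 0.1058 S between n1,n2
  Y(R9) = 0.001818 S between n2,n0
  Y(R10) = 0.003571 S between n1,n2
  Y(R11) = 0.006452 S between n1,n0
  Y(R12) = 0.01938 S between n0,n1
  Y(R13) = 0.001427 S between n1,n2
  Ix: injects 0.0567 A into n0 (from n1)
Assemble and solve the 2×2 MNA system:
  V(n1)=-0.7517  V(n2)=-0.7214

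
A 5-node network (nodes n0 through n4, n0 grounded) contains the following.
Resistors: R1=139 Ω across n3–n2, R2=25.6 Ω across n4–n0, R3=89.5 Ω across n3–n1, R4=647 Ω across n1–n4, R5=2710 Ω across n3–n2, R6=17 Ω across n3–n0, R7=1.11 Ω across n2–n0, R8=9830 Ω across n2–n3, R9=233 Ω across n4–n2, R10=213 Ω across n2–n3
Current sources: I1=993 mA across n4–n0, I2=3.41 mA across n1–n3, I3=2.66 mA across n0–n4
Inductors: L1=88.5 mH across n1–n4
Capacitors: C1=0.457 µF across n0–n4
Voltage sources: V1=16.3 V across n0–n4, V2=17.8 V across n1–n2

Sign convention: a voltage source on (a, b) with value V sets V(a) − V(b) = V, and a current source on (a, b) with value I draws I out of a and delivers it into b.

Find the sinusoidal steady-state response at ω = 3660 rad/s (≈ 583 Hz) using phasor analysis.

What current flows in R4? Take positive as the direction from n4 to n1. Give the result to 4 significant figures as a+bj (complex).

Element admittances at ω=3660 rad/s:
  Y(R1) = 0.007194+0.000j S between n3,n2
  I1: injects 0.993 A into n0 (from n4)
  Y(L1) = 0.000-0.003087j S between n1,n4
  Y(R2) = 0.03906+0.000j S between n4,n0
  Y(R3) = 0.01117+0.000j S between n3,n1
  Y(R4) = 0.001546+0.000j S between n1,n4
  Y(R5) = 0.0003690+0.000j S between n3,n2
  Y(R6) = 0.05882+0.000j S between n3,n0
  I2: injects 0.00341 A into n3 (from n1)
  I3: injects 0.00266 A into n4 (from n0)
  Y(R7) = 0.9009+0.000j S between n2,n0
  Y(R8) = 0.0001017+0.000j S between n2,n3
  Y(R9) = 0.004292+0.000j S between n4,n2
  Y(R10) = 0.004695+0.000j S between n2,n3
  Y(C1) = 0.000+0.001673j S between n0,n4
  V1: constraint V(n0)−V(n4) = 16.3
  V2: constraint V(n1)−V(n2) = 17.8
Assemble and solve the 6×6 MNA system:
  V(n1)=17.51+0.1130j  V(n2)=-0.2896+0.1130j  V(n3)=2.374+0.03230j  V(n4)=-16.30+0.000j
  i(V1)=0.2323+0.07646j  i(V2)=-0.2251+0.1033j

-0.05226-0.0001747j A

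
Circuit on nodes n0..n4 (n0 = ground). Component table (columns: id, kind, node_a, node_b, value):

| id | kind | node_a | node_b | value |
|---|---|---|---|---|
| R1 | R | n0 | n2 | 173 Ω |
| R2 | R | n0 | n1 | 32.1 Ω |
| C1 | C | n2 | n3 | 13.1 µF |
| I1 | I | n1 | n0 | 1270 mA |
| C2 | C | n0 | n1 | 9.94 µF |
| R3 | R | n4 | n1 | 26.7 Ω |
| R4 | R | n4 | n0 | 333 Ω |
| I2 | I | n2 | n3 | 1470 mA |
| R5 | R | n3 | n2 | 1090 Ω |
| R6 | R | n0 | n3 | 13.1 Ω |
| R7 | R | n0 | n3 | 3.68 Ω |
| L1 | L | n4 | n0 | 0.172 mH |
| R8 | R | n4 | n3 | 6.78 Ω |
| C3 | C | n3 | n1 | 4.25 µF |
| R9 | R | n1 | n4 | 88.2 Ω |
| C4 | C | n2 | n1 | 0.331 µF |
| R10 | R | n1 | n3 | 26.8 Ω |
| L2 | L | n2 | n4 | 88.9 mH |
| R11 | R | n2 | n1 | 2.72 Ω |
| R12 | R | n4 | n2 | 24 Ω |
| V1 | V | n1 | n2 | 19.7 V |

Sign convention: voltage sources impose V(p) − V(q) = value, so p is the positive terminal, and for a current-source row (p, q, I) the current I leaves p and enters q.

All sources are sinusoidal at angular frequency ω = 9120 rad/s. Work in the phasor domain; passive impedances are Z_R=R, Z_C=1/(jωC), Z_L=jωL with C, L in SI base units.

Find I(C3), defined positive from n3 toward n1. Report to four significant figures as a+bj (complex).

0.4170-0.1414j A

Element admittances at ω=9120 rad/s:
  Y(R1) = 0.005780+0.000j S between n0,n2
  Y(R2) = 0.03115+0.000j S between n0,n1
  Y(C1) = 0.000+0.1195j S between n2,n3
  I1: injects 1.27 A into n0 (from n1)
  Y(C2) = 0.000+0.09065j S between n0,n1
  Y(R3) = 0.03745+0.000j S between n4,n1
  Y(R4) = 0.003003+0.000j S between n4,n0
  I2: injects 1.47 A into n3 (from n2)
  Y(R5) = 0.0009174+0.000j S between n3,n2
  Y(R6) = 0.07634+0.000j S between n0,n3
  Y(R7) = 0.2717+0.000j S between n0,n3
  Y(L1) = 0.000-0.6375j S between n4,n0
  Y(R8) = 0.1475+0.000j S between n4,n3
  Y(C3) = 0.000+0.03876j S between n3,n1
  Y(R9) = 0.01134+0.000j S between n1,n4
  Y(C4) = 0.000+0.003019j S between n2,n1
  Y(R10) = 0.03731+0.000j S between n1,n3
  Y(L2) = 0.000-0.001233j S between n2,n4
  Y(R11) = 0.3676+0.000j S between n2,n1
  Y(R12) = 0.04167+0.000j S between n4,n2
  V1: constraint V(n1)−V(n2) = 19.7
Assemble and solve the 5×5 MNA system:
  V(n1)=3.216+7.811j  V(n2)=-16.48+7.811j  V(n3)=-0.4329-2.947j  V(n4)=-0.7025-0.6495j
  i(V1)=-7.815-1.550j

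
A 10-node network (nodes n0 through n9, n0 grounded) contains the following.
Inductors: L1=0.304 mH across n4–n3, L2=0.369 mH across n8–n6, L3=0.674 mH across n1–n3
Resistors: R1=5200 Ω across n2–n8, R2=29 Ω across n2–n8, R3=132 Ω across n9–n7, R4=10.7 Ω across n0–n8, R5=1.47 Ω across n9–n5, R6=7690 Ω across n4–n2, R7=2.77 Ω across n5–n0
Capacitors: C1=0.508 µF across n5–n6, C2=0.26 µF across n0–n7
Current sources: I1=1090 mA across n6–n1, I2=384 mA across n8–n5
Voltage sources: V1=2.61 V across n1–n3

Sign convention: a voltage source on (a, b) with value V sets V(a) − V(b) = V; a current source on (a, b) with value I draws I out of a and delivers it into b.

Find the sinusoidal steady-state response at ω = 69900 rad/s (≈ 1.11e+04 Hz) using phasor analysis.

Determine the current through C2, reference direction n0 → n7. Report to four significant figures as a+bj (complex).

-0.02132+0.03401j A

Element admittances at ω=69900 rad/s:
  Y(L1) = 0.000-0.04706j S between n4,n3
  Y(R1) = 0.0001923+0.000j S between n2,n8
  Y(L2) = 0.000-0.03877j S between n8,n6
  Y(R2) = 0.03448+0.000j S between n2,n8
  Y(C1) = 0.000+0.03551j S between n5,n6
  Y(C2) = 0.000+0.01817j S between n0,n7
  Y(R3) = 0.007576+0.000j S between n9,n7
  Y(L3) = 0.000-0.02123j S between n1,n3
  Y(R4) = 0.09346+0.000j S between n0,n8
  I1: injects 1.09 A into n1 (from n6)
  I2: injects 0.384 A into n5 (from n8)
  Y(R5) = 0.6803+0.000j S between n9,n5
  Y(R6) = 0.0001300+0.000j S between n4,n2
  Y(R7) = 0.3610+0.000j S between n5,n0
  V1: constraint V(n1)−V(n3) = 2.61
Assemble and solve the 10×10 MNA system:
  V(n1)=8412+45.59j  V(n2)=27.44+22.43j  V(n3)=8410+45.59j  V(n4)=8410+22.43j  V(n5)=0.9741-5.712j  V(n6)=-58.06-5.402j  V(n7)=-1.871-1.173j  V(n8)=-3.991+22.43j  V(n9)=0.9427-5.662j
  i(V1)=1.090+0.05540j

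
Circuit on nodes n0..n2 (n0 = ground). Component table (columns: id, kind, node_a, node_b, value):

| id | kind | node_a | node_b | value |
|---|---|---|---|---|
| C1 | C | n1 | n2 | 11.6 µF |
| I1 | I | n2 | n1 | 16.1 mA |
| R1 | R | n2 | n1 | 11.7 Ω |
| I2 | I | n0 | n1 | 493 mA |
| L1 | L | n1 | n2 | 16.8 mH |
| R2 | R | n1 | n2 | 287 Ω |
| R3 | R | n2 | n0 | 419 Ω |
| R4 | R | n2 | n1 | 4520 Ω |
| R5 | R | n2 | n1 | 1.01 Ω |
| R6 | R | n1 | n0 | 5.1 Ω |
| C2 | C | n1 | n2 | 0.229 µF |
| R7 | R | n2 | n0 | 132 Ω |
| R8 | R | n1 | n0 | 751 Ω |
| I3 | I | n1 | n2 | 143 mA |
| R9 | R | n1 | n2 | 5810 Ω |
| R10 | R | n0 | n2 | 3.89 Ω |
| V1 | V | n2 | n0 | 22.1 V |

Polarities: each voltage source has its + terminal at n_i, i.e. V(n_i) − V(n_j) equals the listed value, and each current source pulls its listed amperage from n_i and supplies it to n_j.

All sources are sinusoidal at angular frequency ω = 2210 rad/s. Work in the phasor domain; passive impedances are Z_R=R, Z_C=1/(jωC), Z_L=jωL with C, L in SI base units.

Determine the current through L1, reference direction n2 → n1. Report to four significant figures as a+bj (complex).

Element admittances at ω=2210 rad/s:
  Y(C1) = 0.000+0.02564j S between n1,n2
  I1: injects 0.0161 A into n1 (from n2)
  Y(R1) = 0.08547+0.000j S between n2,n1
  I2: injects 0.493 A into n1 (from n0)
  Y(L1) = 0.000-0.02693j S between n1,n2
  Y(R2) = 0.003484+0.000j S between n1,n2
  Y(R3) = 0.002387+0.000j S between n2,n0
  Y(R4) = 0.0002212+0.000j S between n2,n1
  Y(R5) = 0.9901+0.000j S between n2,n1
  Y(R6) = 0.1961+0.000j S between n1,n0
  Y(C2) = 0.000+0.0005061j S between n1,n2
  Y(R7) = 0.007576+0.000j S between n2,n0
  Y(R8) = 0.001332+0.000j S between n1,n0
  I3: injects 0.143 A into n2 (from n1)
  Y(R9) = 0.0001721+0.000j S between n1,n2
  Y(R10) = 0.2571+0.000j S between n0,n2
  V1: constraint V(n2)−V(n0) = 22.1
Assemble and solve the 3×3 MNA system:
  V(n1)=18.97-0.001941j  V(n2)=22.10+0.000j
  i(V1)=-9.153+0.0003832j

5.228e-05-0.08431j A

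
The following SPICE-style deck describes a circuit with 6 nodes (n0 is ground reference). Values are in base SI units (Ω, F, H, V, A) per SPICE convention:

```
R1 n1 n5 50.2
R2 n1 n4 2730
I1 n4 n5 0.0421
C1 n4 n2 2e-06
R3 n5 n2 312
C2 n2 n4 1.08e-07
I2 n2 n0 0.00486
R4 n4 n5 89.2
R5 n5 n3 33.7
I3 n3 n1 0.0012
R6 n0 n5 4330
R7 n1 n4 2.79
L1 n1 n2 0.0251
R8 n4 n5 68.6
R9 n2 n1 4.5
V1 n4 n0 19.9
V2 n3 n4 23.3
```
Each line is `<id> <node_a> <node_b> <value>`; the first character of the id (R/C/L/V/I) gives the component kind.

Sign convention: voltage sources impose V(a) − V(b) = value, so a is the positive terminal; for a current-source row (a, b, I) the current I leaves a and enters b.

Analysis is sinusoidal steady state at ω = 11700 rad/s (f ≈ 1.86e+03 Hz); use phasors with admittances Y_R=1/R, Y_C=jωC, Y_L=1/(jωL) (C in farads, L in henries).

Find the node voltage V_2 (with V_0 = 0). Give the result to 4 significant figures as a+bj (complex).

Element admittances at ω=11700 rad/s:
  Y(R1) = 0.01992+0.000j S between n1,n5
  Y(R2) = 0.0003663+0.000j S between n1,n4
  I1: injects 0.0421 A into n5 (from n4)
  Y(C1) = 0.000+0.02340j S between n4,n2
  Y(R3) = 0.003205+0.000j S between n5,n2
  Y(C2) = 0.000+0.001264j S between n2,n4
  I2: injects 0.00486 A into n0 (from n2)
  Y(R4) = 0.01121+0.000j S between n4,n5
  Y(R5) = 0.02967+0.000j S between n5,n3
  I3: injects 0.0012 A into n1 (from n3)
  Y(R6) = 0.0002309+0.000j S between n0,n5
  Y(R7) = 0.3584+0.000j S between n1,n4
  Y(L1) = 0.000-0.003405j S between n1,n2
  Y(R8) = 0.01458+0.000j S between n4,n5
  Y(R9) = 0.2222+0.000j S between n2,n1
  V1: constraint V(n4)−V(n0) = 19.9
  V2: constraint V(n3)−V(n4) = 23.3
Assemble and solve the 7×7 MNA system:
  V(n1)=20.45-0.04205j  V(n2)=20.55-0.1109j  V(n3)=43.20+0.000j  V(n4)=19.90+0.000j  V(n5)=29.31-0.01514j
  i(V1)=-0.01163+3.496e-06j  i(V2)=-0.4133-0.0004492j

20.55-0.1109j V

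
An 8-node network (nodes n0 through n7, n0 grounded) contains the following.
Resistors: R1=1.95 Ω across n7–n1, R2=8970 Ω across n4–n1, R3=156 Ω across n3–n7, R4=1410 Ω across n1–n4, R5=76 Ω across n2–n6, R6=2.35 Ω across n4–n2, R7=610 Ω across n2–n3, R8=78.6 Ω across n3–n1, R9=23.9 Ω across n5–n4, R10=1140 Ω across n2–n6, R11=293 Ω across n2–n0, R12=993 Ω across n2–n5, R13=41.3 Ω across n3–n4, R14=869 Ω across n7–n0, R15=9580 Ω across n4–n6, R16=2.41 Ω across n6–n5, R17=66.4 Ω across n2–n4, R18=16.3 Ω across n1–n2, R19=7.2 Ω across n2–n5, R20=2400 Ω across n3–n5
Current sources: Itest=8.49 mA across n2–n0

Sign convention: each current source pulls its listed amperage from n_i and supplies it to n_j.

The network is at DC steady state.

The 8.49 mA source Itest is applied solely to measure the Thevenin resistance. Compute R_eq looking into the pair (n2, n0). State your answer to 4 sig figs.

R_eq = 220.1 Ω

Element admittances at DC:
  Y(R1) = 0.5128 S between n7,n1
  Y(R2) = 0.0001115 S between n4,n1
  Y(R3) = 0.006410 S between n3,n7
  Y(R4) = 0.0007092 S between n1,n4
  Y(R5) = 0.01316 S between n2,n6
  Y(R6) = 0.4255 S between n4,n2
  Y(R7) = 0.001639 S between n2,n3
  Y(R8) = 0.01272 S between n3,n1
  Y(R9) = 0.04184 S between n5,n4
  Y(R10) = 0.0008772 S between n2,n6
  Y(R11) = 0.003413 S between n2,n0
  Y(R12) = 0.001007 S between n2,n5
  Y(R13) = 0.02421 S between n3,n4
  Y(R14) = 0.001151 S between n7,n0
  Y(R15) = 0.0001044 S between n4,n6
  Y(R16) = 0.4149 S between n6,n5
  Y(R17) = 0.01506 S between n2,n4
  Y(R18) = 0.06135 S between n1,n2
  Y(R19) = 0.1389 S between n2,n5
  Y(R20) = 0.0004167 S between n3,n5
  Itest: injects 0.00849 A into n0 (from n2)
Assemble and solve the 7×7 MNA system:
  V(n1)=-1.840  V(n2)=-1.869  V(n3)=-1.856  V(n4)=-1.868  V(n5)=-1.868  V(n6)=-1.868  V(n7)=-1.836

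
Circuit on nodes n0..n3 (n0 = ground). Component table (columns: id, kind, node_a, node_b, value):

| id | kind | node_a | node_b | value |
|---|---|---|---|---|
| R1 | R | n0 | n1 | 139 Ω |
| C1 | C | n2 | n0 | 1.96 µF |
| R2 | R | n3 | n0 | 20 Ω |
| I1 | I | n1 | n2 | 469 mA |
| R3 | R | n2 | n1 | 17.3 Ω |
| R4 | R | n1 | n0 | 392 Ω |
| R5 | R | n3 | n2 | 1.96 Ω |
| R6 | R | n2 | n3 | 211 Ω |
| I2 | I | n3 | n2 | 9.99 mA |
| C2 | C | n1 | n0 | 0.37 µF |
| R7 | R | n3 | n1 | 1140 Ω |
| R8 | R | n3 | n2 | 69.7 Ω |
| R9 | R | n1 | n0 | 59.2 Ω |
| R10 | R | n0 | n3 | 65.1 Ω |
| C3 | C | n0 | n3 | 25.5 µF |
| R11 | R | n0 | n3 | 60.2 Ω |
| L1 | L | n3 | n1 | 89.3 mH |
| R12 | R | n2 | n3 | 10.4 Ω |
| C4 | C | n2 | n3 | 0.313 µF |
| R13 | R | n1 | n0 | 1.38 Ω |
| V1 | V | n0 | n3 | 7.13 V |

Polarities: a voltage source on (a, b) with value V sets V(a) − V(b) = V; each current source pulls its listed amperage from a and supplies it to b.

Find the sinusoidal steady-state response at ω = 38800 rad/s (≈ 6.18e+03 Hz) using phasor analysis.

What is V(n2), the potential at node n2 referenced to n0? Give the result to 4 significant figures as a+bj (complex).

Apply KCL at each of the 3 non-ground nodes and solve the resulting linear system.
Node n1: branches {R1, I1, R3, R4, C2, R7, R9, L1, R13} → V_1 = -1.002+0.06498j
Node n2: branches {C1, I1, R3, R5, R6, I2, R8, R12, C4} → V_2 = -5.829+0.6312j
Node n3: branches {R2, R5, R6, I2, R7, R8, R10, C3, R11, L1, R12, C4, V1} → V_3 = -7.130+0.000j
Source currents: i(V1)=-1.386-7.463j

-5.829+0.6312j V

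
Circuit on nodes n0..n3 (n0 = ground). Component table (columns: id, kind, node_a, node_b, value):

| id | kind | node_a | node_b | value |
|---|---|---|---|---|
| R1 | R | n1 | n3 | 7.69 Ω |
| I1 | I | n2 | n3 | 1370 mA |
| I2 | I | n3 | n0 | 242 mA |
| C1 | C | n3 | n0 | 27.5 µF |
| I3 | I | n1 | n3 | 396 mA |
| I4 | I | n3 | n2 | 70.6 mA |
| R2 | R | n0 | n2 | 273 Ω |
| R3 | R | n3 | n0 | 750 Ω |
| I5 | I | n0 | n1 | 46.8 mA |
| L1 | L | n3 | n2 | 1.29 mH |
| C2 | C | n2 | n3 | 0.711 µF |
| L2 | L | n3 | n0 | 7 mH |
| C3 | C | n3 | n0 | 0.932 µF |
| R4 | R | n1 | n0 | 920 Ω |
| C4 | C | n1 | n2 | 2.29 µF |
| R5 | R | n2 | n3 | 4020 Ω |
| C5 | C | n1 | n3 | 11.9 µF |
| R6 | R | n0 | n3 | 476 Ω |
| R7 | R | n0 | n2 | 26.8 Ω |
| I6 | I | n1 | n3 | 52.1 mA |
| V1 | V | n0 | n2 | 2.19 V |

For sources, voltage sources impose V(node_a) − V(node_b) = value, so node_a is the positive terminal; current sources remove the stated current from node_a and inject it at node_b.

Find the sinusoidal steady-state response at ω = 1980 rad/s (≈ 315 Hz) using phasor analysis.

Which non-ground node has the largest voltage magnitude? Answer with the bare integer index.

1

Element admittances at ω=1980 rad/s:
  Y(R1) = 0.1300+0.000j S between n1,n3
  I1: injects 1.37 A into n3 (from n2)
  I2: injects 0.242 A into n0 (from n3)
  Y(C1) = 0.000+0.05445j S between n3,n0
  I3: injects 0.396 A into n3 (from n1)
  I4: injects 0.0706 A into n2 (from n3)
  Y(R2) = 0.003663+0.000j S between n0,n2
  Y(R3) = 0.001333+0.000j S between n3,n0
  I5: injects 0.0468 A into n1 (from n0)
  Y(L1) = 0.000-0.3915j S between n3,n2
  Y(C2) = 0.000+0.001408j S between n2,n3
  Y(L2) = 0.000-0.07215j S between n3,n0
  Y(C3) = 0.000+0.001845j S between n3,n0
  Y(R4) = 0.001087+0.000j S between n1,n0
  Y(C4) = 0.000+0.004534j S between n1,n2
  Y(R5) = 0.0002488+0.000j S between n2,n3
  Y(C5) = 0.000+0.02356j S between n1,n3
  Y(R6) = 0.002101+0.000j S between n0,n3
  Y(R7) = 0.03731+0.000j S between n0,n2
  I6: injects 0.0521 A into n3 (from n1)
  V1: constraint V(n0)−V(n2) = 2.19
Assemble and solve the 4×4 MNA system:
  V(n1)=-4.923+3.367j  V(n2)=-2.190+0.000j  V(n3)=-2.101+2.788j
  i(V1)=0.1371+0.04654j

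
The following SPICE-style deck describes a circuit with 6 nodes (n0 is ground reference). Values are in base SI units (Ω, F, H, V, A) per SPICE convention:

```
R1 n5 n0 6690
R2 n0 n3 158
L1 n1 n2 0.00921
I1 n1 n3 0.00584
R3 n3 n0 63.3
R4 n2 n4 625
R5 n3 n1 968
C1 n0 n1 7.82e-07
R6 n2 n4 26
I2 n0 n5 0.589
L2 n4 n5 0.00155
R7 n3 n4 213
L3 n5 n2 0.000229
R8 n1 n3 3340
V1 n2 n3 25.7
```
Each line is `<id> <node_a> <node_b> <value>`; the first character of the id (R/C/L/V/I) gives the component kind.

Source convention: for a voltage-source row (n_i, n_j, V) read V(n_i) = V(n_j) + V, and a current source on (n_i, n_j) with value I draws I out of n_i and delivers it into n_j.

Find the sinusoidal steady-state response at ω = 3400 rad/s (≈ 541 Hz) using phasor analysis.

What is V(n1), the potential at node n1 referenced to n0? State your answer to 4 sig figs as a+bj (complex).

Apply KCL at each of the 5 non-ground nodes and solve the resulting linear system.
Node n1: branches {L1, I1, R5, C1, R8} → V_1 = 55.44-8.796j
Node n2: branches {L1, R4, R6, L3, V1} → V_2 = 50.92-6.620j
Node n3: branches {R2, I1, R3, R5, R7, R8, V1} → V_3 = 25.22-6.620j
Node n4: branches {R4, R6, L2, R7} → V_4 = 50.85-6.878j
Node n5: branches {R1, I2, L2, L3} → V_5 = 50.91-6.259j
Source currents: i(V1)=0.3916-0.1424j

55.44-8.796j V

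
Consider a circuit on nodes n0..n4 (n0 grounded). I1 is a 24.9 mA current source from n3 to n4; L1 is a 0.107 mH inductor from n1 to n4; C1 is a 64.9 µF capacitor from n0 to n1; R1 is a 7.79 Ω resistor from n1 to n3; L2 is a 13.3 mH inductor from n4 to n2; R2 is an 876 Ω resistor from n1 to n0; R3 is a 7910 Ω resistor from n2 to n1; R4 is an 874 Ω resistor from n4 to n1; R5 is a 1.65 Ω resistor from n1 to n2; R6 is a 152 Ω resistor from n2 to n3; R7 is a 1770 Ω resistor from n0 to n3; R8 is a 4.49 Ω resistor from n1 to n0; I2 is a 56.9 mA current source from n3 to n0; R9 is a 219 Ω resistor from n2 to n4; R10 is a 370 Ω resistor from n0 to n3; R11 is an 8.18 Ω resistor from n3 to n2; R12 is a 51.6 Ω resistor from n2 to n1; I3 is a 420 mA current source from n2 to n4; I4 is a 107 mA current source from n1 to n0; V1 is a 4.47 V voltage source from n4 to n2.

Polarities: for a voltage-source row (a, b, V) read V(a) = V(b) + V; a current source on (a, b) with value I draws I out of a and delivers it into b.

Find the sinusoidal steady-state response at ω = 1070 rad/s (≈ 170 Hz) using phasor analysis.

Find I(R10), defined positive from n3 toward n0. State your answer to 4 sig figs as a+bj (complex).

MNA unknowns: 4 node voltages V₁..V_4 plus 1 source current (V1)
I1: z[3]−=0.0249, z[4]+=0.0249
L1: Y=0.000-8.734j on G[1,4]
C1: Y=0.000+0.06944j on G[0,1]
R1: Y=0.1284+0.000j on G[1,3]
L2: Y=0.000-0.07027j on G[4,2]
R2: Y=0.001142+0.000j on G[1,0]
R3: Y=0.0001264+0.000j on G[2,1]
R4: Y=0.001144+0.000j on G[4,1]
R5: Y=0.6061+0.000j on G[1,2]
R6: Y=0.006579+0.000j on G[2,3]
R7: Y=0.0005650+0.000j on G[0,3]
R8: Y=0.2227+0.000j on G[1,0]
I2: z[3]−=0.0569, z[0]+=0.0569
R9: Y=0.004566+0.000j on G[2,4]
R10: Y=0.002703+0.000j on G[0,3]
R11: Y=0.1222+0.000j on G[3,2]
R12: Y=0.01938+0.000j on G[2,1]
I3: z[2]−=0.42, z[4]+=0.42
I4: z[1]−=0.107, z[0]+=0.107
V1: row V4−V2=4.47, i_V1 at 4,2
solve → V1=-0.6277+0.1895j, V2=-5.070+0.5391j, V3=-3.131+0.3600j, V4=-0.6000+0.5391j
aux → i_V1=-2.629+0.5559j

-0.008462+0.0009730j A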